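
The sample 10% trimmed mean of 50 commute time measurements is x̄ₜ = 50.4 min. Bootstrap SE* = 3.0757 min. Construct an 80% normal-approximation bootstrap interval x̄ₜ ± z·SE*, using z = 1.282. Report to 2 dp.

Margin = 1.282 × 3.0757 = 3.943
Interval: 50.4 ± 3.943

(46.46, 54.34)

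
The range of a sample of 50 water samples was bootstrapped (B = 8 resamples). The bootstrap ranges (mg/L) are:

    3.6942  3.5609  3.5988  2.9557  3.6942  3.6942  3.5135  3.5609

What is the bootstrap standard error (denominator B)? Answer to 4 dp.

SE* = 0.2284

Bootstrap SE is the standard deviation of the 8 replicate ranges.
Mean of replicates: (3.6942 + 3.5609 + 3.5988 + 2.9557 + 3.6942 + 3.6942 + 3.5135 + 3.5609) / 8 = 28.272400 / 8 = 3.534050
Sum of squared deviations: (+0.160150)² + (+0.026850)² + (+0.064750)² + (−0.578350)² + (+0.160150)² + (+0.160150)² + (−0.020550)² + (+0.026850)² = 0.417489
Variance = 0.417489 / 8 = 0.052186
SE* = √0.052186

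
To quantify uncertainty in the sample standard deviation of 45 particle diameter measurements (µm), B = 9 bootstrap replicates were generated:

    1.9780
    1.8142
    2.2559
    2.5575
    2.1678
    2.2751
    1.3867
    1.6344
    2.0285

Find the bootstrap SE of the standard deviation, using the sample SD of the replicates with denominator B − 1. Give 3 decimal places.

SE* = 0.358

Bootstrap SE is the standard deviation of the 9 replicate standard deviations.
Mean of replicates: (1.9780 + 1.8142 + 2.2559 + 2.5575 + 2.1678 + 2.2751 + 1.3867 + 1.6344 + 2.0285) / 9 = 18.09810 / 9 = 2.01090
Sum of squared deviations: (−0.03290)² + (−0.19670)² + (+0.24500)² + (+0.54660)² + (+0.15690)² + (+0.26420)² + (−0.62420)² + (−0.37650)² + (+0.01760)² = 1.02468
Variance = 1.02468 / 8 = 0.12808
SE* = √0.12808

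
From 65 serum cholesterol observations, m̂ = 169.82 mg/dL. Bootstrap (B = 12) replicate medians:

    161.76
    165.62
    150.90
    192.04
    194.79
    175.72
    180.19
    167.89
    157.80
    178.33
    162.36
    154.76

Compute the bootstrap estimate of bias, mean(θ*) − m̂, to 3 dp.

mean(θ*) = (161.76 + 165.62 + 150.90 + 192.04 + 194.79 + 175.72 + 180.19 + 167.89 + 157.80 + 178.33 + 162.36 + 154.76) / 12 = 170.1800
bias = 170.1800 − 169.82

bias = +0.360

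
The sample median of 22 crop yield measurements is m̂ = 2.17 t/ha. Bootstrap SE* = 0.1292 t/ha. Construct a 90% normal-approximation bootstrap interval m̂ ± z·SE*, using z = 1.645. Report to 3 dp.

(1.957, 2.383)

Margin = 1.645 × 0.1292 = 0.2125
Interval: 2.17 ± 0.2125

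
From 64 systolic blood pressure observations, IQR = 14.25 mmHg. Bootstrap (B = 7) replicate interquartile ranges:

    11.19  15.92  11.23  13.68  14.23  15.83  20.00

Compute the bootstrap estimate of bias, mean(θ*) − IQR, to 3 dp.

bias = +0.333

mean(θ*) = (11.19 + 15.92 + 11.23 + 13.68 + 14.23 + 15.83 + 20.00) / 7 = 14.5829
bias = 14.5829 − 14.25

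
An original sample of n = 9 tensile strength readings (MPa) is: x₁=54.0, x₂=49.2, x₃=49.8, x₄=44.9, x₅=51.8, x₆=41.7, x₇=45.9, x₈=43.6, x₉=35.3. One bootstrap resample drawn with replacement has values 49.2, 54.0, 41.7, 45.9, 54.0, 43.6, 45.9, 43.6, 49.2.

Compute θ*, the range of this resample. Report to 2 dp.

θ* = 12.30

Range = 54.0 − 41.7 = 12.30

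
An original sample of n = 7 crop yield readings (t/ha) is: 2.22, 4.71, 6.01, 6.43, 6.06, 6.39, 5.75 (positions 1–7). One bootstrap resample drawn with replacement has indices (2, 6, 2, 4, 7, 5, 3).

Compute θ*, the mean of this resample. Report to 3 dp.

Resample values: 4.71, 6.39, 4.71, 6.43, 5.75, 6.06, 6.01.
Mean = (4.71 + 6.39 + 4.71 + 6.43 + 5.75 + 6.06 + 6.01) / 7 = 40.060 / 7 = 5.723

θ* = 5.723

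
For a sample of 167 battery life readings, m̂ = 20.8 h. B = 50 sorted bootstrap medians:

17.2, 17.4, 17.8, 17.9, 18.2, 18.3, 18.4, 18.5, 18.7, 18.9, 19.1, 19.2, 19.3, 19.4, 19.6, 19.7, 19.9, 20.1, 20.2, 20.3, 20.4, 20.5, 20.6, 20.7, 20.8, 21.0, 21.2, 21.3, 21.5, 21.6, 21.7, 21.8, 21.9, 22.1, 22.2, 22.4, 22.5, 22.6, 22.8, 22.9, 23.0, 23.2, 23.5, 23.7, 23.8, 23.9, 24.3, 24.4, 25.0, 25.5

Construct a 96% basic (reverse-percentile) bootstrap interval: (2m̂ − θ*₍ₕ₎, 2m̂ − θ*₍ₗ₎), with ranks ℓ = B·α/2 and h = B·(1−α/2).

Percentile endpoints at ranks 1 and 49: θ*₍1₎ = 17.2, θ*₍49₎ = 25.0.
Basic interval reflects these around m̂:
  lower = 2 × 20.8 − 25.0 = 16.6
  upper = 2 × 20.8 − 17.2 = 24.4

(16.6, 24.4)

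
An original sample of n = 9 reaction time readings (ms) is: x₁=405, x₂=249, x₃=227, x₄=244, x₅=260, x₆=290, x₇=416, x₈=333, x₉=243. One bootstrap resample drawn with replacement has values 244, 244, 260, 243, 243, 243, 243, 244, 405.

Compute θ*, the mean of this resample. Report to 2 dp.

θ* = 263.22

Mean = (244 + 244 + 260 + 243 + 243 + 243 + 243 + 244 + 405) / 9 = 2369.0 / 9 = 263.22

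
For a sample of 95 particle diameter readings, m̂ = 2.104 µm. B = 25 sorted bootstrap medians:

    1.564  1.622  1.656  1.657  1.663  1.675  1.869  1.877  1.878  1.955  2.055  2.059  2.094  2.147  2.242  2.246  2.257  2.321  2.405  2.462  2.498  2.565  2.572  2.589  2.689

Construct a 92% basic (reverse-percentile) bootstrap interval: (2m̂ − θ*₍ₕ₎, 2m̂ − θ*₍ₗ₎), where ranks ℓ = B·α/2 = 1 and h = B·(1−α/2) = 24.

Percentile endpoints at ranks 1 and 24: θ*₍1₎ = 1.564, θ*₍24₎ = 2.589.
Basic interval reflects these around m̂:
  lower = 2 × 2.104 − 2.589 = 1.619
  upper = 2 × 2.104 − 1.564 = 2.644

(1.619, 2.644)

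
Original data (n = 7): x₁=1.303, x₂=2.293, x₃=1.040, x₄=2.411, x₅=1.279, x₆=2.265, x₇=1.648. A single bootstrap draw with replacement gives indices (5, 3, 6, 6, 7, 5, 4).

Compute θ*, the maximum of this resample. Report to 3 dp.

Resample values: 1.279, 1.040, 2.265, 2.265, 1.648, 1.279, 2.411.
Maximum = 2.411

θ* = 2.411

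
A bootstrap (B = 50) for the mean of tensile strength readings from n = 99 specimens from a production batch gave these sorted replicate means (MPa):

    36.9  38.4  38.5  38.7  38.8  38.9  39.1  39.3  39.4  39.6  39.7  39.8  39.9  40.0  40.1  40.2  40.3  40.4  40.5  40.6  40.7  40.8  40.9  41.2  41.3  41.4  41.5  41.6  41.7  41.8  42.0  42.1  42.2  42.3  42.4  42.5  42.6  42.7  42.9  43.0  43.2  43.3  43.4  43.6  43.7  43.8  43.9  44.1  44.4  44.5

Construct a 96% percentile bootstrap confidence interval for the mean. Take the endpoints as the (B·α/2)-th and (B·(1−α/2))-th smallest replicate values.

α = 0.04; lower rank = 50 × 0.020 = 1; upper rank = 50 × 0.980 = 49.
The 1st smallest replicate is 36.9; the 49th is 44.4.

(36.9, 44.4)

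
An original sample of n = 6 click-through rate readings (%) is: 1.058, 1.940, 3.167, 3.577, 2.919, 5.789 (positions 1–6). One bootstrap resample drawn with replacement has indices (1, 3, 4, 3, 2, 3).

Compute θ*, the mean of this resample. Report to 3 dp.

Resample values: 1.058, 3.167, 3.577, 3.167, 1.940, 3.167.
Mean = (1.058 + 3.167 + 3.577 + 3.167 + 1.940 + 3.167) / 6 = 16.0760 / 6 = 2.679

θ* = 2.679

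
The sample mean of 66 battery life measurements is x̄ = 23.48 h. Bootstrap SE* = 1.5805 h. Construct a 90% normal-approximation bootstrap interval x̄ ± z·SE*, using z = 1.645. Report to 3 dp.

Margin = 1.645 × 1.5805 = 2.5999
Interval: 23.48 ± 2.5999

(20.880, 26.080)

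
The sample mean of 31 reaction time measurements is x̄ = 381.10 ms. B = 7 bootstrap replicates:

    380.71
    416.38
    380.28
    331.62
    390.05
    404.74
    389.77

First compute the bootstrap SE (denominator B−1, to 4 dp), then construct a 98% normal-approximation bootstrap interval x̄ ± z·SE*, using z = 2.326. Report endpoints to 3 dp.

Mean of replicates = 384.7929; sum of squared deviations = 4312.4339; SE* = √(4312.4339/6) = 26.8093
Margin = 2.326 × 26.8093 = 62.3584
Interval: 381.10 ± 62.3584

(318.742, 443.458)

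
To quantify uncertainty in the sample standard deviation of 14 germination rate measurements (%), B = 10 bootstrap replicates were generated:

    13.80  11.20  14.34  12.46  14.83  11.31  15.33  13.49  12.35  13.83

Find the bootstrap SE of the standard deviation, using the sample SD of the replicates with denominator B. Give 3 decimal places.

SE* = 1.345

Bootstrap SE is the standard deviation of the 10 replicate standard deviations.
Mean of replicates: (13.80 + 11.20 + 14.34 + 12.46 + 14.83 + 11.31 + 15.33 + 13.49 + 12.35 + 13.83) / 10 = 132.9400 / 10 = 13.2940
Sum of squared deviations: (+0.5060)² + (−2.0940)² + (+1.0460)² + (−0.8340)² + (+1.5360)² + (−1.9840)² + (+2.0360)² + (+0.1960)² + (−0.9440)² + (+0.5360)² = 18.0882
Variance = 18.0882 / 10 = 1.8088
SE* = √1.8088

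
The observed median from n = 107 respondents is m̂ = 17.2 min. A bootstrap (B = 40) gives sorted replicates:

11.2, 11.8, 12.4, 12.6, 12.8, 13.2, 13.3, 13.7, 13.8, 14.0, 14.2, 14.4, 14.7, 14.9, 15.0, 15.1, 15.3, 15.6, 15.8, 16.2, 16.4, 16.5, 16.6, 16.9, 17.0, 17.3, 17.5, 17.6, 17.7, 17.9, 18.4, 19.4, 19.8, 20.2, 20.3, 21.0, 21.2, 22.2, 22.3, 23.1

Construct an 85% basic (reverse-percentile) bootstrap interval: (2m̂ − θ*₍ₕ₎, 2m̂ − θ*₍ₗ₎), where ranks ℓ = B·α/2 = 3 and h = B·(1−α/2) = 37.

Percentile endpoints at ranks 3 and 37: θ*₍3₎ = 12.4, θ*₍37₎ = 21.2.
Basic interval reflects these around m̂:
  lower = 2 × 17.2 − 21.2 = 13.2
  upper = 2 × 17.2 − 12.4 = 22.0

(13.2, 22.0)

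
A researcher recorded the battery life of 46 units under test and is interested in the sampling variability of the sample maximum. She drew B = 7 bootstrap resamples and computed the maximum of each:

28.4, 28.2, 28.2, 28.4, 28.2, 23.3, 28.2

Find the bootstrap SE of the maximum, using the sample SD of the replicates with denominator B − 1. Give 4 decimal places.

Bootstrap SE is the standard deviation of the 7 replicate maximums.
Mean of replicates: (28.4 + 28.2 + 28.2 + 28.4 + 28.2 + 23.3 + 28.2) / 7 = 192.90000 / 7 = 27.55714
Sum of squared deviations: (+0.84286)² + (+0.64286)² + (+0.64286)² + (+0.84286)² + (+0.64286)² + (−4.25714)² + (+0.64286)² = 21.19714
Variance = 21.19714 / 6 = 3.53286
SE* = √3.53286

SE* = 1.8796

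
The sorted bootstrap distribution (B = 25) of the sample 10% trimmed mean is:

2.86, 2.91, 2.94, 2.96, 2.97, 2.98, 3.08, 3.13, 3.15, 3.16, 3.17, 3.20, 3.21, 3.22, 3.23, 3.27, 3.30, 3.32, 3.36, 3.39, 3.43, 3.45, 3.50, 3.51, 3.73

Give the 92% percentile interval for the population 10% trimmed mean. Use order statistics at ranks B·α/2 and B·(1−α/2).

(2.86, 3.51)

α = 0.08; lower rank = 25 × 0.040 = 1; upper rank = 25 × 0.960 = 24.
The 1st smallest replicate is 2.86; the 24th is 3.51.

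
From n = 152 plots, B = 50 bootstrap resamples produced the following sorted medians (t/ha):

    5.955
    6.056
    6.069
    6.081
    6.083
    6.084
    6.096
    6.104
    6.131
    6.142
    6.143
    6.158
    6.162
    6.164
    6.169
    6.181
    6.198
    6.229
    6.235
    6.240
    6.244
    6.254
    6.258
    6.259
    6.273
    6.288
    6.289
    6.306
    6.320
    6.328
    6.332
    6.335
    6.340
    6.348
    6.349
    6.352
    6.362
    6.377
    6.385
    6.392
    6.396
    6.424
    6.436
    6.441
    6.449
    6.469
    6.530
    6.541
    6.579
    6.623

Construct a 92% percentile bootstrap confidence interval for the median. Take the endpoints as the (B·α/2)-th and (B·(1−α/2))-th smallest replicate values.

(6.056, 6.541)

α = 0.08; lower rank = 50 × 0.040 = 2; upper rank = 50 × 0.960 = 48.
The 2nd smallest replicate is 6.056; the 48th is 6.541.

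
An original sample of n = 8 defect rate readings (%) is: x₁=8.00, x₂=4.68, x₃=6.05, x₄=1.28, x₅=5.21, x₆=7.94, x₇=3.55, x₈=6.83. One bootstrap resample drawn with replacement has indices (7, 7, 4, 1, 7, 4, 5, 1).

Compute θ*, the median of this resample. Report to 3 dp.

Resample values: 3.55, 3.55, 1.28, 8.00, 3.55, 1.28, 5.21, 8.00.
Sorted: 1.28, 1.28, 3.55, 3.55, 3.55, 5.21, 8.00, 8.00
Median = average of the two middle values = 3.550

θ* = 3.550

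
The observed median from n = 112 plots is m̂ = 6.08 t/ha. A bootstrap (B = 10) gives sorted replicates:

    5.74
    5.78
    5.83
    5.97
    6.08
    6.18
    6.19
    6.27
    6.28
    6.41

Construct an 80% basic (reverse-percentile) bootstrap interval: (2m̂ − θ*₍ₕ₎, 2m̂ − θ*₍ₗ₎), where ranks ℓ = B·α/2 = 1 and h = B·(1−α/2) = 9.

Percentile endpoints at ranks 1 and 9: θ*₍1₎ = 5.74, θ*₍9₎ = 6.28.
Basic interval reflects these around m̂:
  lower = 2 × 6.08 − 6.28 = 5.88
  upper = 2 × 6.08 − 5.74 = 6.42

(5.88, 6.42)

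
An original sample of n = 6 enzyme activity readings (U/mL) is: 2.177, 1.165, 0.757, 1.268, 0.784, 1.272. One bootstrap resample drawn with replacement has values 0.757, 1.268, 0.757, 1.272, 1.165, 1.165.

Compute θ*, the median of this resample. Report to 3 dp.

Sorted: 0.757, 0.757, 1.165, 1.165, 1.268, 1.272
Median = average of the two middle values = 1.165

θ* = 1.165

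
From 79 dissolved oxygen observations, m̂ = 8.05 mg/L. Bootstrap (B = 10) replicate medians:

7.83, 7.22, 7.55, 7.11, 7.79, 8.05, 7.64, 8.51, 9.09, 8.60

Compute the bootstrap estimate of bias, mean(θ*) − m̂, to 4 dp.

mean(θ*) = (7.83 + 7.22 + 7.55 + 7.11 + 7.79 + 8.05 + 7.64 + 8.51 + 9.09 + 8.60) / 10 = 7.93900
bias = 7.93900 − 8.05

bias = −0.1110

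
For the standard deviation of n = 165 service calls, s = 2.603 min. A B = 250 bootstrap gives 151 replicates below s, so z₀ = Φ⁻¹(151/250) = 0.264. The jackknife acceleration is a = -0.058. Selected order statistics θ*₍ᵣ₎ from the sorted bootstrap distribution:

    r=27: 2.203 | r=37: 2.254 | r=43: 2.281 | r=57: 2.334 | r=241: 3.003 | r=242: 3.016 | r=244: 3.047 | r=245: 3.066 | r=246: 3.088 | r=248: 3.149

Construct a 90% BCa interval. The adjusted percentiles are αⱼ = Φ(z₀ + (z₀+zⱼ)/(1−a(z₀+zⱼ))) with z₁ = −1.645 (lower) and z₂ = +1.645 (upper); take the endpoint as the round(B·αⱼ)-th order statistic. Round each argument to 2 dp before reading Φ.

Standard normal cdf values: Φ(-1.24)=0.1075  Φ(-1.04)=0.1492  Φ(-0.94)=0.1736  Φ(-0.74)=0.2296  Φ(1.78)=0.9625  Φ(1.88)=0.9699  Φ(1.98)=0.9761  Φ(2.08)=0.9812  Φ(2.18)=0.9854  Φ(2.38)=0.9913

Lower: z₀ + z₁ = 0.264 + (-1.645) = -1.381; 1 − a(z₀+z₁) = 1 − (-0.058)(-1.381) = 0.9199; argument = 0.264 + (-1.381)/0.9199 = -1.2372 → -1.24.
α₁ = Φ(-1.24) = 0.1075; rank = round(250 × 0.1075) = 27; θ*₍27₎ = 2.203.
Upper: z₀ + z₂ = 1.909; 1 − a(z₀+z₂) = 1.1107; argument = 1.9827 → 1.98; α₂ = 0.9761; rank = 244; θ*₍244₎ = 3.047.

(2.203, 3.047)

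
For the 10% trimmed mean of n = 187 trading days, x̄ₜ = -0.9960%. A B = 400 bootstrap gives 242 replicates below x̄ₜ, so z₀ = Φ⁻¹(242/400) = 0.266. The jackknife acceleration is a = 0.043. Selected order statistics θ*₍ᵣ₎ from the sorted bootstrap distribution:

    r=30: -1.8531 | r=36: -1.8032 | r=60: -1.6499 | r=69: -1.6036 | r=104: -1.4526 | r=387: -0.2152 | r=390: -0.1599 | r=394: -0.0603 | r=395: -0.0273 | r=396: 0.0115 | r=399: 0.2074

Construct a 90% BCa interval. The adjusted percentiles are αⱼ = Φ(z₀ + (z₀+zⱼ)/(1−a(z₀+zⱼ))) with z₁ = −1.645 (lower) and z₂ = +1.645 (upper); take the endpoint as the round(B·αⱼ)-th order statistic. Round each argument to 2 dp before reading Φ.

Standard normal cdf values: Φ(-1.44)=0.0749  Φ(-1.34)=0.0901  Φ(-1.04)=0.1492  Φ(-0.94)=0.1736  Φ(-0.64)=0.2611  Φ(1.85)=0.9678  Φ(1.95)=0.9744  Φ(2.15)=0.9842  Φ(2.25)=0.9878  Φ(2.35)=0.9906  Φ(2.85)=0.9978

(-1.6499, 0.0115)

Lower: z₀ + z₁ = 0.266 + (-1.645) = -1.379; 1 − a(z₀+z₁) = 1 − (0.043)(-1.379) = 1.0593; argument = 0.266 + (-1.379)/1.0593 = -1.0358 → -1.04.
α₁ = Φ(-1.04) = 0.1492; rank = round(400 × 0.1492) = 60; θ*₍60₎ = -1.6499.
Upper: z₀ + z₂ = 1.911; 1 − a(z₀+z₂) = 0.9178; argument = 2.3481 → 2.35; α₂ = 0.9906; rank = 396; θ*₍396₎ = 0.0115.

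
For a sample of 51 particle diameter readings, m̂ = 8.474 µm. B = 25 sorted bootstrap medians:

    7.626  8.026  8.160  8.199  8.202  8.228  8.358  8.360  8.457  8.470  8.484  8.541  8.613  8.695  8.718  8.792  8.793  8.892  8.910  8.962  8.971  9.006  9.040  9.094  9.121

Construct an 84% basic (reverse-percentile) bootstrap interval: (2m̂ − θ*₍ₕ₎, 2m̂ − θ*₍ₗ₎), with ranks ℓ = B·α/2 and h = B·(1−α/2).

Percentile endpoints at ranks 2 and 23: θ*₍2₎ = 8.026, θ*₍23₎ = 9.040.
Basic interval reflects these around m̂:
  lower = 2 × 8.474 − 9.040 = 7.908
  upper = 2 × 8.474 − 8.026 = 8.922

(7.908, 8.922)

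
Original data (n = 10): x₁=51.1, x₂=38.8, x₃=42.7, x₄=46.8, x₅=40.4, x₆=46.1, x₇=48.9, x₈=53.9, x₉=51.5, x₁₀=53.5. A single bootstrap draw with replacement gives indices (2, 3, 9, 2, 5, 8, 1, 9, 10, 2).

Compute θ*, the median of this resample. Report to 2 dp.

Resample values: 38.8, 42.7, 51.5, 38.8, 40.4, 53.9, 51.1, 51.5, 53.5, 38.8.
Sorted: 38.8, 38.8, 38.8, 40.4, 42.7, 51.1, 51.5, 51.5, 53.5, 53.9
Median = average of the two middle values = 46.90

θ* = 46.90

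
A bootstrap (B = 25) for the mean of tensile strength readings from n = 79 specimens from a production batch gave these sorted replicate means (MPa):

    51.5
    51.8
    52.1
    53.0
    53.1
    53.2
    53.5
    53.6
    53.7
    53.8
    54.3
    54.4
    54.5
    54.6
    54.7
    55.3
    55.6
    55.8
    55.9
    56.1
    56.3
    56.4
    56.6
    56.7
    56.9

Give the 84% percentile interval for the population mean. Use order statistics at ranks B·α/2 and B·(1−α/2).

α = 0.16; lower rank = 25 × 0.080 = 2; upper rank = 25 × 0.920 = 23.
The 2nd smallest replicate is 51.8; the 23rd is 56.6.

(51.8, 56.6)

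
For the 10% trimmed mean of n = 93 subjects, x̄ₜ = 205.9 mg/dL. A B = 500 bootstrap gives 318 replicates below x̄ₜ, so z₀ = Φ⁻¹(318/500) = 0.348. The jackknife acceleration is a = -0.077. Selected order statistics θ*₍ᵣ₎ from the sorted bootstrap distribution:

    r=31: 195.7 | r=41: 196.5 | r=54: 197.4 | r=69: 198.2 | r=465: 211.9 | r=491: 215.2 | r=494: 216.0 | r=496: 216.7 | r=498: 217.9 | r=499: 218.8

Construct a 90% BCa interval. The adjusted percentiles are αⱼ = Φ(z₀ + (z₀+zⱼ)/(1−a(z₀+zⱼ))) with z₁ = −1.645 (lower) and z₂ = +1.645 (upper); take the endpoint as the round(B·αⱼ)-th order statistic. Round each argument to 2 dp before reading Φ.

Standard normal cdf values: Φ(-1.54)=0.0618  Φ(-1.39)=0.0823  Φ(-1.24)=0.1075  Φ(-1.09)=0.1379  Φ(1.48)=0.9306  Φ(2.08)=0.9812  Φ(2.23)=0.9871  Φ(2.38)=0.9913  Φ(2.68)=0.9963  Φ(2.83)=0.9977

(198.2, 215.2)

Lower: z₀ + z₁ = 0.348 + (-1.645) = -1.297; 1 − a(z₀+z₁) = 1 − (-0.077)(-1.297) = 0.9001; argument = 0.348 + (-1.297)/0.9001 = -1.0929 → -1.09.
α₁ = Φ(-1.09) = 0.1379; rank = round(500 × 0.1379) = 69; θ*₍69₎ = 198.2.
Upper: z₀ + z₂ = 1.993; 1 − a(z₀+z₂) = 1.1535; argument = 2.0758 → 2.08; α₂ = 0.9812; rank = 491; θ*₍491₎ = 215.2.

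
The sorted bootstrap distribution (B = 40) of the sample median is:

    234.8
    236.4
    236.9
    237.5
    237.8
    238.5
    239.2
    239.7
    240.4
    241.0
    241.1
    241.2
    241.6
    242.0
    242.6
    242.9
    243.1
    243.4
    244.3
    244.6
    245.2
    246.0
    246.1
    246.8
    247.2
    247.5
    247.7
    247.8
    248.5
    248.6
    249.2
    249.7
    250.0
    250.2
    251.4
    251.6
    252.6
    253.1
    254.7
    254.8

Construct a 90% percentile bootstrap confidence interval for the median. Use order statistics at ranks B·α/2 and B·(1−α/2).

(236.4, 253.1)

α = 0.10; lower rank = 40 × 0.050 = 2; upper rank = 40 × 0.950 = 38.
The 2nd smallest replicate is 236.4; the 38th is 253.1.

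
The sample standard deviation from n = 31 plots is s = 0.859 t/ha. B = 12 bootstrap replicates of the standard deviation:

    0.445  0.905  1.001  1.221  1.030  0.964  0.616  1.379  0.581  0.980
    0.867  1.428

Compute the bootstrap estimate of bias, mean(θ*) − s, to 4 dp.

mean(θ*) = (0.445 + 0.905 + 1.001 + 1.221 + 1.030 + 0.964 + 0.616 + 1.379 + 0.581 + 0.980 + 0.867 + 1.428) / 12 = 0.95142
bias = 0.95142 − 0.859

bias = +0.0924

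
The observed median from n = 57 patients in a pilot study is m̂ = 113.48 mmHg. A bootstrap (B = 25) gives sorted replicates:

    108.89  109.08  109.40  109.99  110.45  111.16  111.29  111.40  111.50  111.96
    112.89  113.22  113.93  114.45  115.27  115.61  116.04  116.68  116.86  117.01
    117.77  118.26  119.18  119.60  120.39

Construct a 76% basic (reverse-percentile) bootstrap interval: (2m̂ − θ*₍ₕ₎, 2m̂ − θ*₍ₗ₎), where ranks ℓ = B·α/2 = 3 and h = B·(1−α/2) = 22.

(108.70, 117.56)

Percentile endpoints at ranks 3 and 22: θ*₍3₎ = 109.40, θ*₍22₎ = 118.26.
Basic interval reflects these around m̂:
  lower = 2 × 113.48 − 118.26 = 108.70
  upper = 2 × 113.48 − 109.40 = 117.56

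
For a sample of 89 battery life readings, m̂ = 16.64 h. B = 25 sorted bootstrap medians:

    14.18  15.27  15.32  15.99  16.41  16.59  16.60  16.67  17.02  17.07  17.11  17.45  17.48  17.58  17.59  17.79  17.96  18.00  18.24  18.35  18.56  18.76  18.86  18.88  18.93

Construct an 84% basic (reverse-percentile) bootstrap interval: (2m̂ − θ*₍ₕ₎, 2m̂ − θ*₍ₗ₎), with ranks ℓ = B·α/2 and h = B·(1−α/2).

Percentile endpoints at ranks 2 and 23: θ*₍2₎ = 15.27, θ*₍23₎ = 18.86.
Basic interval reflects these around m̂:
  lower = 2 × 16.64 − 18.86 = 14.42
  upper = 2 × 16.64 − 15.27 = 18.01

(14.42, 18.01)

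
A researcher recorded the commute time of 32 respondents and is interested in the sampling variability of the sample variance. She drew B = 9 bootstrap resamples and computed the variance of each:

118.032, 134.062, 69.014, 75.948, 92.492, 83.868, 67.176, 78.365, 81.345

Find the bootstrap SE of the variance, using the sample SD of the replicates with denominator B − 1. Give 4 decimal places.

SE* = 22.7203

Bootstrap SE is the standard deviation of the 9 replicate variances.
Mean of replicates: (118.032 + 134.062 + 69.014 + 75.948 + 92.492 + 83.868 + 67.176 + 78.365 + 81.345) / 9 = 800.30200 / 9 = 88.92244
Sum of squared deviations: (+29.10956)² + (+45.13956)² + (−19.90844)² + (−12.97444)² + (+3.56956)² + (−5.05444)² + (−21.74644)² + (−10.55744)² + (−7.57744)² = 4129.70235
Variance = 4129.70235 / 8 = 516.21279
SE* = √516.21279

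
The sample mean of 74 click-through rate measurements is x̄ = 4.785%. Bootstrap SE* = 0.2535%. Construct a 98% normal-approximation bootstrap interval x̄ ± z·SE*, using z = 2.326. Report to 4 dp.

Margin = 2.326 × 0.2535 = 0.58964
Interval: 4.785 ± 0.58964

(4.1954, 5.3746)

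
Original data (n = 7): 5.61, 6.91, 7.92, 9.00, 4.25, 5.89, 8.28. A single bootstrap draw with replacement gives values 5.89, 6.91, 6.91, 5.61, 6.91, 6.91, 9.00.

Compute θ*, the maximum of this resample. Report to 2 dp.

Maximum = 9.00

θ* = 9.00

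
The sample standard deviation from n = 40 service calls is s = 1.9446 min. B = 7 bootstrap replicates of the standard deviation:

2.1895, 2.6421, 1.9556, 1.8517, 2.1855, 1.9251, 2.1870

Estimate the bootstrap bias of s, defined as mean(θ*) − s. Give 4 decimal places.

bias = +0.1892

mean(θ*) = (2.1895 + 2.6421 + 1.9556 + 1.8517 + 2.1855 + 1.9251 + 2.1870) / 7 = 2.13379
bias = 2.13379 − 1.9446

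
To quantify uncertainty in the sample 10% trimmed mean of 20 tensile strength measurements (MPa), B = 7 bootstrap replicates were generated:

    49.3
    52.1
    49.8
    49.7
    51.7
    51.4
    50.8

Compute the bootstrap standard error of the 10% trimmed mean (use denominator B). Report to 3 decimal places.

SE* = 1.016

Bootstrap SE is the standard deviation of the 7 replicate 10% trimmed means.
Mean of replicates: (49.3 + 52.1 + 49.8 + 49.7 + 51.7 + 51.4 + 50.8) / 7 = 354.8000 / 7 = 50.6857
Sum of squared deviations: (−1.3857)² + (+1.4143)² + (−0.8857)² + (−0.9857)² + (+1.0143)² + (+0.7143)² + (+0.1143)² = 7.2286
Variance = 7.2286 / 7 = 1.0327
SE* = √1.0327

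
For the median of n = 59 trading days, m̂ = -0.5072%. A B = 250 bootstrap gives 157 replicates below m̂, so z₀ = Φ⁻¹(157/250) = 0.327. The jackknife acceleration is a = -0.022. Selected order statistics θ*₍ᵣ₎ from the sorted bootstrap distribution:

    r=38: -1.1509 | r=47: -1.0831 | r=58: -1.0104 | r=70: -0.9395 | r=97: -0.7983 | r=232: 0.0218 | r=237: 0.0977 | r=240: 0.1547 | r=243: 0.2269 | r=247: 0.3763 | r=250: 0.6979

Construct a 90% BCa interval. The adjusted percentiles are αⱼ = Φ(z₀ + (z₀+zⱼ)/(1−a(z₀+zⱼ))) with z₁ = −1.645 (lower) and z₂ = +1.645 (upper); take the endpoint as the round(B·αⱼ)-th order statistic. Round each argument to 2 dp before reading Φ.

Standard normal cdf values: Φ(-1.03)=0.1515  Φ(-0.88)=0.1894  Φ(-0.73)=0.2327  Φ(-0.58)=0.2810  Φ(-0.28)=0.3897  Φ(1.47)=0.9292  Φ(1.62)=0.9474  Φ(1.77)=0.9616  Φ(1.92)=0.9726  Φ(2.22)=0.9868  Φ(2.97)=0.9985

(-1.1509, 0.3763)

Lower: z₀ + z₁ = 0.327 + (-1.645) = -1.318; 1 − a(z₀+z₁) = 1 − (-0.022)(-1.318) = 0.9710; argument = 0.327 + (-1.318)/0.9710 = -1.0304 → -1.03.
α₁ = Φ(-1.03) = 0.1515; rank = round(250 × 0.1515) = 38; θ*₍38₎ = -1.1509.
Upper: z₀ + z₂ = 1.972; 1 − a(z₀+z₂) = 1.0434; argument = 2.2170 → 2.22; α₂ = 0.9868; rank = 247; θ*₍247₎ = 0.3763.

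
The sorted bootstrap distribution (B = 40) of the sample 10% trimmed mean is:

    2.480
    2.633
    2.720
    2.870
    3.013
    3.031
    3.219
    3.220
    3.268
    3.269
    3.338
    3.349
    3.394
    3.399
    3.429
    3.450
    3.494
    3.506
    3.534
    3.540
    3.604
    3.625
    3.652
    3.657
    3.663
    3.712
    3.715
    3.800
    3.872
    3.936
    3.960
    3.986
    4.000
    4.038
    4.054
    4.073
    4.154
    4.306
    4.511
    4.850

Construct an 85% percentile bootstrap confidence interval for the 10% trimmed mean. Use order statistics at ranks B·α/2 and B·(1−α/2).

(2.720, 4.154)

α = 0.15; lower rank = 40 × 0.075 = 3; upper rank = 40 × 0.925 = 37.
The 3rd smallest replicate is 2.720; the 37th is 4.154.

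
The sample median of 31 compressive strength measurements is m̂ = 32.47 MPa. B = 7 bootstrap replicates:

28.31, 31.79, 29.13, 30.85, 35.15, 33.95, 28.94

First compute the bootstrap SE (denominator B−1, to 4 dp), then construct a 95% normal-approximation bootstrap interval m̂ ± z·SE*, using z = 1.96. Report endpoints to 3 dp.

Mean of replicates = 31.1600; sum of squared deviations = 41.3690; SE* = √(41.3690/6) = 2.6258
Margin = 1.96 × 2.6258 = 5.1466
Interval: 32.47 ± 5.1466

(27.323, 37.617)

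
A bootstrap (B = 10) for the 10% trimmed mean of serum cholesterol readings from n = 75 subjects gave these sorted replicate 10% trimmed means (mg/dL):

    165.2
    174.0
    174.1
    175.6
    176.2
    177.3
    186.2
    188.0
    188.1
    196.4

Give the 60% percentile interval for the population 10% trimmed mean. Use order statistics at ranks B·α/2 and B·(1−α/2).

(174.0, 188.0)

α = 0.40; lower rank = 10 × 0.200 = 2; upper rank = 10 × 0.800 = 8.
The 2nd smallest replicate is 174.0; the 8th is 188.0.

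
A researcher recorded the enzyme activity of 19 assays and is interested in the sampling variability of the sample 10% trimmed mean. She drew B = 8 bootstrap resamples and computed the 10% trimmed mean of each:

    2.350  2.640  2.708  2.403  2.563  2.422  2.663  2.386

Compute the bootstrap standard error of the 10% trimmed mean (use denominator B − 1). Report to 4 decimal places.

SE* = 0.1425

Bootstrap SE is the standard deviation of the 8 replicate 10% trimmed means.
Mean of replicates: (2.350 + 2.640 + 2.708 + 2.403 + 2.563 + 2.422 + 2.663 + 2.386) / 8 = 20.13500 / 8 = 2.51688
Sum of squared deviations: (−0.16688)² + (+0.12312)² + (+0.19112)² + (−0.11388)² + (+0.04612)² + (−0.09488)² + (+0.14612)² + (−0.13088)² = 0.14211
Variance = 0.14211 / 7 = 0.02030
SE* = √0.02030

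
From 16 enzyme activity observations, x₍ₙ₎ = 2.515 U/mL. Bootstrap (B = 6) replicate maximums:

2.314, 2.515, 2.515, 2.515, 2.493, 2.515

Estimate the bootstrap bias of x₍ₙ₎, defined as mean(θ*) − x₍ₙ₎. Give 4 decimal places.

mean(θ*) = (2.314 + 2.515 + 2.515 + 2.515 + 2.493 + 2.515) / 6 = 2.47783
bias = 2.47783 − 2.515

bias = −0.0372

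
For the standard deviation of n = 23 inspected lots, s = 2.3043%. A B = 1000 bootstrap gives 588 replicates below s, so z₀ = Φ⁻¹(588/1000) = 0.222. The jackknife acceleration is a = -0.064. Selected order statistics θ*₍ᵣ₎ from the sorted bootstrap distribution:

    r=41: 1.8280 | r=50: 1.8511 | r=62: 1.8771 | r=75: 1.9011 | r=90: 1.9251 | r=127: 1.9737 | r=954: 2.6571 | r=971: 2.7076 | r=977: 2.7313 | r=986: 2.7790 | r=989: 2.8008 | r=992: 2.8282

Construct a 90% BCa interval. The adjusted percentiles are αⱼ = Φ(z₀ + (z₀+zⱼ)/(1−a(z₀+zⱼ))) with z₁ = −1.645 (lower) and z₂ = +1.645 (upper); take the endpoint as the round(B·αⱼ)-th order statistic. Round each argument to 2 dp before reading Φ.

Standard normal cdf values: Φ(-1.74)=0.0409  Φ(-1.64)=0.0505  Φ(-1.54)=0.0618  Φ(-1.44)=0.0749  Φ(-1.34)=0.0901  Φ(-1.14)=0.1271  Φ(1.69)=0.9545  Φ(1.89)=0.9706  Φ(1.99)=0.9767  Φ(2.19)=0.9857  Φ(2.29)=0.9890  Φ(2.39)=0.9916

(1.9251, 2.7076)

Lower: z₀ + z₁ = 0.222 + (-1.645) = -1.423; 1 − a(z₀+z₁) = 1 − (-0.064)(-1.423) = 0.9089; argument = 0.222 + (-1.423)/0.9089 = -1.3436 → -1.34.
α₁ = Φ(-1.34) = 0.0901; rank = round(1000 × 0.0901) = 90; θ*₍90₎ = 1.9251.
Upper: z₀ + z₂ = 1.867; 1 − a(z₀+z₂) = 1.1195; argument = 1.8897 → 1.89; α₂ = 0.9706; rank = 971; θ*₍971₎ = 2.7076.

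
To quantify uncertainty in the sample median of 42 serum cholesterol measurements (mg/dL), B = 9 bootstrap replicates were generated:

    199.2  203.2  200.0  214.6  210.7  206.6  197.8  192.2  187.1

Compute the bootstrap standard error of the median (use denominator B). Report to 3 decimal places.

Bootstrap SE is the standard deviation of the 9 replicate medians.
Mean of replicates: (199.2 + 203.2 + 200.0 + 214.6 + 210.7 + 206.6 + 197.8 + 192.2 + 187.1) / 9 = 1811.4000 / 9 = 201.2667
Sum of squared deviations: (−2.0667)² + (+1.9333)² + (−1.2667)² + (+13.3333)² + (+9.4333)² + (+5.3333)² + (−3.4667)² + (−9.0667)² + (−14.1667)² = 599.7400
Variance = 599.7400 / 9 = 66.6378
SE* = √66.6378

SE* = 8.163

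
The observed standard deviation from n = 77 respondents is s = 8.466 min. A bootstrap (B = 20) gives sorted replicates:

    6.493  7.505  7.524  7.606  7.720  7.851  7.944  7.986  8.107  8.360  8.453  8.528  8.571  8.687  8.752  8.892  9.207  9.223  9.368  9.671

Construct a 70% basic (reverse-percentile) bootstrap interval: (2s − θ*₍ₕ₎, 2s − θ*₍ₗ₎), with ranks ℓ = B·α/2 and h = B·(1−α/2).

(7.725, 9.408)

Percentile endpoints at ranks 3 and 17: θ*₍3₎ = 7.524, θ*₍17₎ = 9.207.
Basic interval reflects these around s:
  lower = 2 × 8.466 − 9.207 = 7.725
  upper = 2 × 8.466 − 7.524 = 9.408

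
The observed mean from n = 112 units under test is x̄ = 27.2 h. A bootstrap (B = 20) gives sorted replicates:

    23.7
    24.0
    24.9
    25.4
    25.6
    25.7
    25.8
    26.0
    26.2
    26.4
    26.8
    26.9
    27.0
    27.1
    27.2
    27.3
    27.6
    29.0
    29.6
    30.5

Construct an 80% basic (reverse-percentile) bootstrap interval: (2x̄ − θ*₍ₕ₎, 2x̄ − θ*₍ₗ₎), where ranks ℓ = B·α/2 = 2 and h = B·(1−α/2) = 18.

Percentile endpoints at ranks 2 and 18: θ*₍2₎ = 24.0, θ*₍18₎ = 29.0.
Basic interval reflects these around x̄:
  lower = 2 × 27.2 − 29.0 = 25.4
  upper = 2 × 27.2 − 24.0 = 30.4

(25.4, 30.4)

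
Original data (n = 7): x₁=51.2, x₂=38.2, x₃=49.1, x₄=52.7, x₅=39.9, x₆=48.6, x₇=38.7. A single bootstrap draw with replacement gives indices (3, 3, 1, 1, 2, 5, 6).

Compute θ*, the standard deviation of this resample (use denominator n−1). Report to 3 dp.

Resample values: 49.1, 49.1, 51.2, 51.2, 38.2, 39.9, 48.6.
Mean = 46.7571; sum of squared deviations = 174.0971
s² = 174.0971 / 6 = 29.0162
s = √29.0162 = 5.387

θ* = 5.387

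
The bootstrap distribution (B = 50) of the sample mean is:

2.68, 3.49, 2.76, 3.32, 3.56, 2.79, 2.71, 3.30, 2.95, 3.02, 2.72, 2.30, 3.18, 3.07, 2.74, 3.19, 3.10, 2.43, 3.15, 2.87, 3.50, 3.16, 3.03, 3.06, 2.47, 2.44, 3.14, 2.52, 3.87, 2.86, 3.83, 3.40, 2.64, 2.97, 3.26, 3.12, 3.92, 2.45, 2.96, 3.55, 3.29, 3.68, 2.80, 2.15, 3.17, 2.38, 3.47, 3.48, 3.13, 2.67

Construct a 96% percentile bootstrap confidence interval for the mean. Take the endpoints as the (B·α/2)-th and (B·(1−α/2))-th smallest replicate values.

(2.15, 3.87)

Sorted replicates: 2.15, 2.30, 2.38, 2.43, 2.44, 2.45, 2.47, 2.52, 2.64, 2.67, 2.68, 2.71, 2.72, 2.74, 2.76, 2.79, 2.80, 2.86, 2.87, 2.95, 2.96, 2.97, 3.02, 3.03, 3.06, 3.07, 3.10, 3.12, 3.13, 3.14, 3.15, 3.16, 3.17, 3.18, 3.19, 3.26, 3.29, 3.30, 3.32, 3.40, 3.47, 3.48, 3.49, 3.50, 3.55, 3.56, 3.68, 3.83, 3.87, 3.92
α = 0.04; lower rank = 50 × 0.020 = 1; upper rank = 50 × 0.980 = 49.
The 1st smallest replicate is 2.15; the 49th is 3.87.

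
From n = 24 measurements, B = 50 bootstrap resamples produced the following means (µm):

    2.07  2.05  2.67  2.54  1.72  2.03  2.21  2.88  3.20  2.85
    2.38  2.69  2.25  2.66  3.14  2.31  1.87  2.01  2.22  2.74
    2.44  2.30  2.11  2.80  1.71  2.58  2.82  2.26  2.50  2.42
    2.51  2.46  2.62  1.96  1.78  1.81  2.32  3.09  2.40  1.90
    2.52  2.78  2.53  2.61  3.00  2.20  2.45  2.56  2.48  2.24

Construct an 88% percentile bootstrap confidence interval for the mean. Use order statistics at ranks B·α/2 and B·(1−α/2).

Sorted replicates: 1.71, 1.72, 1.78, 1.81, 1.87, 1.90, 1.96, 2.01, 2.03, 2.05, 2.07, 2.11, 2.20, 2.21, 2.22, 2.24, 2.25, 2.26, 2.30, 2.31, 2.32, 2.38, 2.40, 2.42, 2.44, 2.45, 2.46, 2.48, 2.50, 2.51, 2.52, 2.53, 2.54, 2.56, 2.58, 2.61, 2.62, 2.66, 2.67, 2.69, 2.74, 2.78, 2.80, 2.82, 2.85, 2.88, 3.00, 3.09, 3.14, 3.20
α = 0.12; lower rank = 50 × 0.060 = 3; upper rank = 50 × 0.940 = 47.
The 3rd smallest replicate is 1.78; the 47th is 3.00.

(1.78, 3.00)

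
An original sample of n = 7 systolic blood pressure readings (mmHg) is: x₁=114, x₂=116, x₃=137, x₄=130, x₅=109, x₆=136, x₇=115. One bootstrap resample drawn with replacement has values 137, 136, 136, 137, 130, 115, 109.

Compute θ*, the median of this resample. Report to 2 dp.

θ* = 136.00

Sorted: 109, 115, 130, 136, 136, 137, 137
Median = middle value = 136.00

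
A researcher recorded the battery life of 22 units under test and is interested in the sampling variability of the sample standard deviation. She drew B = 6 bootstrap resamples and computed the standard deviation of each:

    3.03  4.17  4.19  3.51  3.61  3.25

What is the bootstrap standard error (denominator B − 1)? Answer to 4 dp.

SE* = 0.4742

Bootstrap SE is the standard deviation of the 6 replicate standard deviations.
Mean of replicates: (3.03 + 4.17 + 4.19 + 3.51 + 3.61 + 3.25) / 6 = 21.76000 / 6 = 3.62667
Sum of squared deviations: (−0.59667)² + (+0.54333)² + (+0.56333)² + (−0.11667)² + (−0.01667)² + (−0.37667)² = 1.12433
Variance = 1.12433 / 5 = 0.22487
SE* = √0.22487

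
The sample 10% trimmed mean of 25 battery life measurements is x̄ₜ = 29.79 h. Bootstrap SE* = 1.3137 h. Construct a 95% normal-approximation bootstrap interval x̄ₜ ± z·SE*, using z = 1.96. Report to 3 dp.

(27.215, 32.365)

Margin = 1.96 × 1.3137 = 2.5749
Interval: 29.79 ± 2.5749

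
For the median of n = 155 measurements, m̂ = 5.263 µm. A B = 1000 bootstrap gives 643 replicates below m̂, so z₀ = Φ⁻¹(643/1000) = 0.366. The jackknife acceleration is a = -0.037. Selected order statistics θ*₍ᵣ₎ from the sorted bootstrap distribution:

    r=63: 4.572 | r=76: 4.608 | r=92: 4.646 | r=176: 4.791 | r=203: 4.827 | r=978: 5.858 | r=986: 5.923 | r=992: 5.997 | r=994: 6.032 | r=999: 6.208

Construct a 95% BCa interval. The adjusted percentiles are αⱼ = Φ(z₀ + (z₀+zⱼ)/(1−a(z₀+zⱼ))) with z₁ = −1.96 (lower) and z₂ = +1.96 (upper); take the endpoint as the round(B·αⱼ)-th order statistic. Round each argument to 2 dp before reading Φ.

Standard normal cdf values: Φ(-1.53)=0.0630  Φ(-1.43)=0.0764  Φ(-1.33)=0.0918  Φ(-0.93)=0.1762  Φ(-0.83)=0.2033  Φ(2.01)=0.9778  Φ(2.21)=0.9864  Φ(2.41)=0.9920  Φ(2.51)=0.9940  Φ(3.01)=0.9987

Lower: z₀ + z₁ = 0.366 + (-1.960) = -1.594; 1 − a(z₀+z₁) = 1 − (-0.037)(-1.594) = 0.9410; argument = 0.366 + (-1.594)/0.9410 = -1.3279 → -1.33.
α₁ = Φ(-1.33) = 0.0918; rank = round(1000 × 0.0918) = 92; θ*₍92₎ = 4.646.
Upper: z₀ + z₂ = 2.326; 1 − a(z₀+z₂) = 1.0861; argument = 2.5077 → 2.51; α₂ = 0.9940; rank = 994; θ*₍994₎ = 6.032.

(4.646, 6.032)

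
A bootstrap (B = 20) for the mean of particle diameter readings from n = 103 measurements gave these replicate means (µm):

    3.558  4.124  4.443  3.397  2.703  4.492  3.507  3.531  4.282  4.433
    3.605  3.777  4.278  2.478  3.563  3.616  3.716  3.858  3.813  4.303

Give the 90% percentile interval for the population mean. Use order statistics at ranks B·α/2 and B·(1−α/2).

(2.478, 4.443)

Sorted replicates: 2.478, 2.703, 3.397, 3.507, 3.531, 3.558, 3.563, 3.605, 3.616, 3.716, 3.777, 3.813, 3.858, 4.124, 4.278, 4.282, 4.303, 4.433, 4.443, 4.492
α = 0.10; lower rank = 20 × 0.050 = 1; upper rank = 20 × 0.950 = 19.
The 1st smallest replicate is 2.478; the 19th is 4.443.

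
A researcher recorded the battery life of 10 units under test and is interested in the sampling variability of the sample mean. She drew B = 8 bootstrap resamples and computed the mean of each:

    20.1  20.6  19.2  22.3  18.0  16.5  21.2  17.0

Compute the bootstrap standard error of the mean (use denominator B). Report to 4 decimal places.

SE* = 1.9280

Bootstrap SE is the standard deviation of the 8 replicate means.
Mean of replicates: (20.1 + 20.6 + 19.2 + 22.3 + 18.0 + 16.5 + 21.2 + 17.0) / 8 = 154.90000 / 8 = 19.36250
Sum of squared deviations: (+0.73750)² + (+1.23750)² + (−0.16250)² + (+2.93750)² + (−1.36250)² + (−2.86250)² + (+1.83750)² + (−2.36250)² = 29.73875
Variance = 29.73875 / 8 = 3.71734
SE* = √3.71734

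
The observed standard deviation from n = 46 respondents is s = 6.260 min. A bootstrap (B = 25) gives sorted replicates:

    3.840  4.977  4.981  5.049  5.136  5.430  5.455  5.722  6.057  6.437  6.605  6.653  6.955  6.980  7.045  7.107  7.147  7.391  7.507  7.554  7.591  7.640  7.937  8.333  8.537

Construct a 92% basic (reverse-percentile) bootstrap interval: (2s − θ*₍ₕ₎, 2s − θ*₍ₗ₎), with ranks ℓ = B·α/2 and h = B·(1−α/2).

(4.187, 8.680)

Percentile endpoints at ranks 1 and 24: θ*₍1₎ = 3.840, θ*₍24₎ = 8.333.
Basic interval reflects these around s:
  lower = 2 × 6.260 − 8.333 = 4.187
  upper = 2 × 6.260 − 3.840 = 8.680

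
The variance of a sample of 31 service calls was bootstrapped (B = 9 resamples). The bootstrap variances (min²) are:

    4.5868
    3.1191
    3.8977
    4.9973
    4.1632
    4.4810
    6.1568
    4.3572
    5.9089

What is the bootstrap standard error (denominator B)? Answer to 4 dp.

SE* = 0.8967

Bootstrap SE is the standard deviation of the 9 replicate variances.
Mean of replicates: (4.5868 + 3.1191 + 3.8977 + 4.9973 + 4.1632 + 4.4810 + 6.1568 + 4.3572 + 5.9089) / 9 = 41.66800 / 9 = 4.62978
Sum of squared deviations: (−0.04298)² + (−1.51068)² + (−0.73208)² + (+0.36752)² + (−0.46658)² + (−0.14878)² + (+1.52702)² + (−0.27258)² + (+1.27912)² = 7.23708
Variance = 7.23708 / 9 = 0.80412
SE* = √0.80412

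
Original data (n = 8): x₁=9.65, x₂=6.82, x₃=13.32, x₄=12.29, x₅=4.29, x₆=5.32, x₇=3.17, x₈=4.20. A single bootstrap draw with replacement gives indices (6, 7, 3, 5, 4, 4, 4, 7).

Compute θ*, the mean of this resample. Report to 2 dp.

θ* = 8.27

Resample values: 5.32, 3.17, 13.32, 4.29, 12.29, 12.29, 12.29, 3.17.
Mean = (5.32 + 3.17 + 13.32 + 4.29 + 12.29 + 12.29 + 12.29 + 3.17) / 8 = 66.140 / 8 = 8.27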